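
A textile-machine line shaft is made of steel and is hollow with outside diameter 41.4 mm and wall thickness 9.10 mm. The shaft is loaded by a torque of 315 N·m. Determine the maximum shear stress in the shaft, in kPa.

J = π(d_o⁴ − d_i⁴)/32 = π(0.0414⁴ − 0.0232⁴)/32 = 2.600×10^-7 m⁴.
τ_max = T·r/J = 315.0 × 0.0207 / 2.600×10^-7 = 2.508×10^7 Pa.

25100 kPa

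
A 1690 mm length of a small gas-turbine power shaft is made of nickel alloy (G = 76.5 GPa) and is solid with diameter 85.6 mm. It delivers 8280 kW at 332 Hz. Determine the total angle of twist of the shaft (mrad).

16.6 mrad

ω = 2π·332 = 2086 rad/s, so T = P/ω = 8280×10³ / 2086 = 3969 N·m.
J = πd⁴/32 = π(0.0856)⁴/32 = 5.271×10^-6 m⁴.
θ = T·L/(G·J) = 3969 × 1.69 / (76.5×10⁹ × 5.271×10^-6) = 0.01664 rad.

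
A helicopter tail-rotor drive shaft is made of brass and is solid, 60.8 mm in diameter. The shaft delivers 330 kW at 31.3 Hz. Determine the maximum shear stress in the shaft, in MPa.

ω = 2π·31.3 = 196.7 rad/s, so T = P/ω = 330×10³ / 196.7 = 1678 N·m.
J = πd⁴/32 = π(0.0608)⁴/32 = 1.342×10^-6 m⁴.
τ_max = T·r/J = 1678 × 0.0304 / 1.342×10^-6 = 3.802×10^7 Pa.

38.0 MPa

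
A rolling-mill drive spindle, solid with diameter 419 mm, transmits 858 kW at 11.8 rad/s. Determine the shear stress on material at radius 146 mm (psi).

509 psi

ω = 11.8 rad/s, so T = P/ω = 858×10³ / 11.80 = 72710 N·m.
J = πd⁴/32 = π(0.419)⁴/32 = 3.026×10^-3 m⁴.
Shear stress varies linearly with radius: τ = T·r/J = 72710 × 0.146 / 3.026×10^-3 = 3.508×10^6 Pa.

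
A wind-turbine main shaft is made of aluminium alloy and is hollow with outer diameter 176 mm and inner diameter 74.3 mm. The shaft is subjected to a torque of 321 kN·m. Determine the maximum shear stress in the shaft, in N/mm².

310 N/mm²

J = π(d_o⁴ − d_i⁴)/32 = π(0.176⁴ − 0.0743⁴)/32 = 9.121×10^-5 m⁴.
τ_max = T·r/J = 321000 × 0.0880 / 9.121×10^-5 = 3.097×10^8 Pa.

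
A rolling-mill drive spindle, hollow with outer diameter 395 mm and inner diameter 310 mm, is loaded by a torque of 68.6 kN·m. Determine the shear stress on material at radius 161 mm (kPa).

7450 kPa

J = π(d_o⁴ − d_i⁴)/32 = π(0.395⁴ − 0.310⁴)/32 = 1.483×10^-3 m⁴.
Shear stress varies linearly with radius: τ = T·r/J = 68600 × 0.161 / 1.483×10^-3 = 7.446×10^6 Pa.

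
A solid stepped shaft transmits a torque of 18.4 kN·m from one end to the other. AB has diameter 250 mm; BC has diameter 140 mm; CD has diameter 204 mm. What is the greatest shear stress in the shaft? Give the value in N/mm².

Under the same torque, τ_max = 16T/(πd³) is largest where d is smallest — segment BC (d = 140 mm).
τ_max = 16·18400/(π·(0.140)³) = 3.415×10^7 Pa.

34.2 N/mm²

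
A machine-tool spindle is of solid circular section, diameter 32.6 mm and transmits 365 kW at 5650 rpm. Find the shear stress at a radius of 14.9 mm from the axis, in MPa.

82.9 MPa

ω = 2π·5650/60 = 591.7 rad/s, so T = P/ω = 365×10³ / 591.7 = 616.9 N·m.
J = πd⁴/32 = π(0.0326)⁴/32 = 1.109×10^-7 m⁴.
Shear stress varies linearly with radius: τ = T·r/J = 616.9 × 0.0149 / 1.109×10^-7 = 8.290×10^7 Pa.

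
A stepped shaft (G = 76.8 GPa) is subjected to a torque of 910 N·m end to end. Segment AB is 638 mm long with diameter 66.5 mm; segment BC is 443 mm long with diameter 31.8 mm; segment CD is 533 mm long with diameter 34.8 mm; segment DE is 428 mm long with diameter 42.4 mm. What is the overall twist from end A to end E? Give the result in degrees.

J_AB = π(0.0665)⁴/32 = 1.92×10^-6 m⁴; J_BC = π(0.0318)⁴/32 = 1.00×10^-7 m⁴; J_CD = π(0.0348)⁴/32 = 1.44×10^-7 m⁴; J_DE = π(0.0424)⁴/32 = 3.17×10^-7 m⁴.
θ = (T/G)·Σ L_i/J_i = (910.0/76.8×10⁹)·(0.638/1.92×10^-6 + 0.443/1.00×10^-7 + 0.533/1.44×10^-7 + 0.428/3.17×10^-7) = 0.1161 rad.

6.65°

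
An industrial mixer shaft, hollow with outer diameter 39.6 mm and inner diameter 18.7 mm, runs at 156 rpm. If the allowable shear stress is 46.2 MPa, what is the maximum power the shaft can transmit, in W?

J = π(d_o⁴ − d_i⁴)/32 = π(0.0396⁴ − 0.0187⁴)/32 = 2.294×10^-7 m⁴.
T_max = τ_allow·J/r = 4.62×10^7 × 2.294×10^-7 / 0.0198 = 535.3 N·m.
ω = 2π·156/60 = 16.34 rad/s, so P_max = T_max·ω = 8745 W.

8740 W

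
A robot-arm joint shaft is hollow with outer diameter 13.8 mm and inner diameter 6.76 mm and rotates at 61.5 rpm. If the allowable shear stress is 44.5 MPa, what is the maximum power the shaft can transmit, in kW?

J = π(d_o⁴ − d_i⁴)/32 = π(0.0138⁴ − 0.00676⁴)/32 = 3.356×10^-9 m⁴.
T_max = τ_allow·J/r = 4.45×10^7 × 3.356×10^-9 / 0.00690 = 21.64 N·m.
ω = 2π·61.5/60 = 6.440 rad/s, so P_max = T_max·ω = 139.4 W.

0.139 kW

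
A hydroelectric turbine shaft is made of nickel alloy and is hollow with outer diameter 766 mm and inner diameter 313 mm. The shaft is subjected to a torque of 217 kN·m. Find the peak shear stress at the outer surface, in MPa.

2.53 MPa

J = π(d_o⁴ − d_i⁴)/32 = π(0.766⁴ − 0.313⁴)/32 = 0.03286 m⁴.
τ_max = T·r/J = 217000 × 0.383 / 0.03286 = 2.529×10^6 Pa.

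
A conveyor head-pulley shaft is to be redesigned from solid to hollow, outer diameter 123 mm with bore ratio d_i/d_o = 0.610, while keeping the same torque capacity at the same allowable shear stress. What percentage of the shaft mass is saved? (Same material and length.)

Equal τ_max and T ⇒ the solid shaft needs d_s³ = d_o³(1−k⁴), so d_s = 123·(1−0.610⁴)^(1/3) = 117.0 mm.
Area ratio A_h/A_s = d_o²(1−k²)/d_s² = (1−k²)/(1−k⁴)^(2/3) = 0.6935.
Mass saving = 1 − 0.6935 = 30.7 %.

30.7 %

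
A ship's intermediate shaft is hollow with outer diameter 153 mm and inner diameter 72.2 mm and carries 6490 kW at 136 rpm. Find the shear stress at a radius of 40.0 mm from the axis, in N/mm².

ω = 2π·136/60 = 14.24 rad/s, so T = P/ω = 6490×10³ / 14.24 = 455700 N·m.
J = π(d_o⁴ − d_i⁴)/32 = π(0.153⁴ − 0.0722⁴)/32 = 5.113×10^-5 m⁴.
Shear stress varies linearly with radius: τ = T·r/J = 455700 × 0.0400 / 5.113×10^-5 = 3.565×10^8 Pa.

357 N/mm²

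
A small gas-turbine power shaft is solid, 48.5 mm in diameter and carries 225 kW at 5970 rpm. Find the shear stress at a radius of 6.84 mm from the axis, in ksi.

0.657 ksi

ω = 2π·5970/60 = 625.2 rad/s, so T = P/ω = 225×10³ / 625.2 = 359.9 N·m.
J = πd⁴/32 = π(0.0485)⁴/32 = 5.432×10^-7 m⁴.
Shear stress varies linearly with radius: τ = T·r/J = 359.9 × 0.00684 / 5.432×10^-7 = 4.532×10^6 Pa.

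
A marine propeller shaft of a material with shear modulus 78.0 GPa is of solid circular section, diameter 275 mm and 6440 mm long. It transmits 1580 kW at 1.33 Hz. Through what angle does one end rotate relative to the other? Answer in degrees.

1.59°

ω = 2π·1.33 = 8.357 rad/s, so T = P/ω = 1580×10³ / 8.357 = 189100 N·m.
J = πd⁴/32 = π(0.275)⁴/32 = 5.615×10^-4 m⁴.
θ = T·L/(G·J) = 189100 × 6.44 / (78.0×10⁹ × 5.615×10^-4) = 0.02780 rad.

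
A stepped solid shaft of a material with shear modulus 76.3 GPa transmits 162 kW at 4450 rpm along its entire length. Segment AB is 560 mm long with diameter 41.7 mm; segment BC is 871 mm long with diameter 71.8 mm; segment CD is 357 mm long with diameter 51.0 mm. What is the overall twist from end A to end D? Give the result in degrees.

0.720°

ω = 2π·4450/60 = 466.0 rad/s, so T = P/ω = 162×10³ / 466.0 = 347.6 N·m.
J_AB = π(0.0417)⁴/32 = 2.97×10^-7 m⁴; J_BC = π(0.0718)⁴/32 = 2.61×10^-6 m⁴; J_CD = π(0.0510)⁴/32 = 6.64×10^-7 m⁴.
θ = (T/G)·Σ L_i/J_i = (347.6/76.3×10⁹)·(0.560/2.97×10^-7 + 0.871/2.61×10^-6 + 0.357/6.64×10^-7) = 0.01256 rad.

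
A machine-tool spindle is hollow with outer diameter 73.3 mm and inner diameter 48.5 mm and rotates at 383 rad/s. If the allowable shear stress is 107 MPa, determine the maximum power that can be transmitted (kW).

J = π(d_o⁴ − d_i⁴)/32 = π(0.0733⁴ − 0.0485⁴)/32 = 2.291×10^-6 m⁴.
T_max = τ_allow·J/r = 1.07×10^8 × 2.291×10^-6 / 0.0367 = 6688 N·m.
ω = 383 rad/s, so P_max = T_max·ω = 2.562×10^6 W.

2560 kW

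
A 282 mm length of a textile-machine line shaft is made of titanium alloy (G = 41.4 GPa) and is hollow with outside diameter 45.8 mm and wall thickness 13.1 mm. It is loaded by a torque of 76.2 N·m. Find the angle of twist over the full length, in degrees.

J = π(d_o⁴ − d_i⁴)/32 = π(0.0458⁴ − 0.0196⁴)/32 = 4.175×10^-7 m⁴.
θ = T·L/(G·J) = 76.20 × 0.282 / (41.4×10⁹ × 4.175×10^-7) = 1.243×10^-3 rad.

0.0712°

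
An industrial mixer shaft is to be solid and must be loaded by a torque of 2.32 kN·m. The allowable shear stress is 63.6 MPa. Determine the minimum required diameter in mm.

For a solid shaft τ_max = 16T/(πd³), so d = (16T/(π τ_allow))^(1/3) = (16·2320/(π·6.36×10^7))^(1/3) = 0.05706 m.

57.1 mm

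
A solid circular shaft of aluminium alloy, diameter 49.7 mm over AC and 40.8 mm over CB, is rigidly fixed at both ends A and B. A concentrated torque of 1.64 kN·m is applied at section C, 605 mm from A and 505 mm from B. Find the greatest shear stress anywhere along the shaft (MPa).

Compatibility: T_A·a/J_AC = T_B·b/J_CB with T_A + T_B = T₀.
J_AC = 5.99×10^-7 m⁴, J_CB = 2.72×10^-7 m⁴, so T_A = T₀·(J_AC/a)/((J_AC/a)+(J_CB/b)) = 1062 N·m, T_B = 577.9 N·m.
τ in each portion: τ_AC = 4.41×10^7 Pa, τ_CB = 4.33×10^7 Pa; maximum is in AC.
τ_max = T_AC·r/J = 1062·0.0249/5.99×10^-7 = 4.406×10^7 Pa.

44.1 MPa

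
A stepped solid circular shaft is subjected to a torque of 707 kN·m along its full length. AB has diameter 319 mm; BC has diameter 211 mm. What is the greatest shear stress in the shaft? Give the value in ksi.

Under the same torque, τ_max = 16T/(πd³) is largest where d is smallest — segment BC (d = 211 mm).
τ_max = 16·707000/(π·(0.211)³) = 3.833×10^8 Pa.

55.6 ksi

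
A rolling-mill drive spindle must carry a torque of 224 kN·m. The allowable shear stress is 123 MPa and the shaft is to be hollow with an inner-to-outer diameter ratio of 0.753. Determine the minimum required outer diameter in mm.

239 mm

For a hollow shaft with d_i/d_o = 0.753: τ_max = 16T/(π d_o³ (1−k⁴)), so d_o = [16T/(π τ_allow (1−k⁴))]^(1/3) = [16·224000/(π·1.23×10^8·0.6785)]^(1/3) = 0.2391 m.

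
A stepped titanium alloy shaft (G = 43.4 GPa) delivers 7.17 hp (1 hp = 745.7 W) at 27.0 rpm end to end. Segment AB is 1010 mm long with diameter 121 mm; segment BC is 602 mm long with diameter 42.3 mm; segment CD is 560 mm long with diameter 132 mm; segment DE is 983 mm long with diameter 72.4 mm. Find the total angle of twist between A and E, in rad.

ω = 2π·27.0/60 = 2.827 rad/s, so T = P/ω = 7.17×745.7 / 2.827 = 1891 N·m.
J_AB = π(0.121)⁴/32 = 2.10×10^-5 m⁴; J_BC = π(0.0423)⁴/32 = 3.14×10^-7 m⁴; J_CD = π(0.132)⁴/32 = 2.98×10^-5 m⁴; J_DE = π(0.0724)⁴/32 = 2.70×10^-6 m⁴.
θ = (T/G)·Σ L_i/J_i = (1891/43.4×10⁹)·(1.01/2.10×10^-5 + 0.602/3.14×10^-7 + 0.560/2.98×10^-5 + 0.983/2.70×10^-6) = 0.1022 rad.

0.102 rad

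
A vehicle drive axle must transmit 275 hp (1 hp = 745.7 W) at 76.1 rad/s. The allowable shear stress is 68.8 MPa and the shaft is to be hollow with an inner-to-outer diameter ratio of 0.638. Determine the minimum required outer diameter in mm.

ω = 76.1 rad/s, so T = P/ω = 275×745.7 / 76.10 = 2695 N·m.
For a hollow shaft with d_i/d_o = 0.638: τ_max = 16T/(π d_o³ (1−k⁴)), so d_o = [16T/(π τ_allow (1−k⁴))]^(1/3) = [16·2695/(π·6.88×10^7·0.8343)]^(1/3) = 0.06207 m.

62.1 mm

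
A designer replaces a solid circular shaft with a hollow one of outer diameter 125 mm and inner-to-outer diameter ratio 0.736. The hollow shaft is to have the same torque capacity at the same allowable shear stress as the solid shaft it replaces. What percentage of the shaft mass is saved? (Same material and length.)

42.2 %

Equal τ_max and T ⇒ the solid shaft needs d_s³ = d_o³(1−k⁴), so d_s = 125·(1−0.736⁴)^(1/3) = 111.3 mm.
Area ratio A_h/A_s = d_o²(1−k²)/d_s² = (1−k²)/(1−k⁴)^(2/3) = 0.5777.
Mass saving = 1 − 0.5777 = 42.2 %.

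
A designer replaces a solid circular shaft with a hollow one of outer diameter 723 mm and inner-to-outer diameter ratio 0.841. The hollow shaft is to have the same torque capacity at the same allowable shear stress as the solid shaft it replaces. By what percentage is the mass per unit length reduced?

Equal τ_max and T ⇒ the solid shaft needs d_s³ = d_o³(1−k⁴), so d_s = 723·(1−0.841⁴)^(1/3) = 573.8 mm.
Area ratio A_h/A_s = d_o²(1−k²)/d_s² = (1−k²)/(1−k⁴)^(2/3) = 0.4648.
Mass saving = 1 − 0.4648 = 53.5 %.

53.5 %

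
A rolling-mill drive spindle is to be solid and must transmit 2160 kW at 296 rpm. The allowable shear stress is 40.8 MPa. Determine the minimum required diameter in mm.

206 mm

ω = 2π·296/60 = 31.00 rad/s, so T = P/ω = 2160×10³ / 31.00 = 69680 N·m.
For a solid shaft τ_max = 16T/(πd³), so d = (16T/(π τ_allow))^(1/3) = (16·69680/(π·4.08×10^7))^(1/3) = 0.2057 m.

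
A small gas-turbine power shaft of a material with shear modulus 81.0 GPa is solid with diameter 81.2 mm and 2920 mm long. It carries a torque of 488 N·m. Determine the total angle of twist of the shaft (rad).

J = πd⁴/32 = π(0.0812)⁴/32 = 4.268×10^-6 m⁴.
θ = T·L/(G·J) = 488.0 × 2.92 / (81.0×10⁹ × 4.268×10^-6) = 4.122×10^-3 rad.

0.00412 rad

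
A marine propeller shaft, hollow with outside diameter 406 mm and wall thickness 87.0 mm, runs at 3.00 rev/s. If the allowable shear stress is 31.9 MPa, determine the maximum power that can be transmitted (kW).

7060 kW

J = π(d_o⁴ − d_i⁴)/32 = π(0.406⁴ − 0.232⁴)/32 = 2.383×10^-3 m⁴.
T_max = τ_allow·J/r = 3.19×10^7 × 2.383×10^-3 / 0.203 = 374500 N·m.
ω = 2π·3.00 = 18.85 rad/s, so P_max = T_max·ω = 7.059×10^6 W.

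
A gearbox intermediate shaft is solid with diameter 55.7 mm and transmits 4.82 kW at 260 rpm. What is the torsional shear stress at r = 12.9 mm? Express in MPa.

ω = 2π·260/60 = 27.23 rad/s, so T = P/ω = 4.82×10³ / 27.23 = 177.0 N·m.
J = πd⁴/32 = π(0.0557)⁴/32 = 9.450×10^-7 m⁴.
Shear stress varies linearly with radius: τ = T·r/J = 177.0 × 0.0129 / 9.450×10^-7 = 2.417×10^6 Pa.

2.42 MPa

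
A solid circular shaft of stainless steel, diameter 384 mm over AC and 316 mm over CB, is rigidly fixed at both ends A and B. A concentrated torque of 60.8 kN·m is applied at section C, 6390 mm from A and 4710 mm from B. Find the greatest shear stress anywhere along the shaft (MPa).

Compatibility: T_A·a/J_AC = T_B·b/J_CB with T_A + T_B = T₀.
J_AC = 2.13×10^-3 m⁴, J_CB = 9.79×10^-4 m⁴, so T_A = T₀·(J_AC/a)/((J_AC/a)+(J_CB/b)) = 37480 N·m, T_B = 23320 N·m.
τ in each portion: τ_AC = 3.37×10^6 Pa, τ_CB = 3.76×10^6 Pa; maximum is in CB.
τ_max = T_CB·r/J = 23320·0.158/9.79×10^-4 = 3.764×10^6 Pa.

3.76 MPa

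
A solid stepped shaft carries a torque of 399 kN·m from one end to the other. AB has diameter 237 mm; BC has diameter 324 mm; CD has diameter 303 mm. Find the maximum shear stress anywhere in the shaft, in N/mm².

153 N/mm²

Under the same torque, τ_max = 16T/(πd³) is largest where d is smallest — segment AB (d = 237 mm).
τ_max = 16·399000/(π·(0.237)³) = 1.527×10^8 Pa.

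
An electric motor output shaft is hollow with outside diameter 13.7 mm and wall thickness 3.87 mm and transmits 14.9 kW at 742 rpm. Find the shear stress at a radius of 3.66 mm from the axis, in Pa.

2.10e8 Pa

ω = 2π·742/60 = 77.70 rad/s, so T = P/ω = 14.9×10³ / 77.70 = 191.8 N·m.
J = π(d_o⁴ − d_i⁴)/32 = π(0.0137⁴ − 0.00596⁴)/32 = 3.335×10^-9 m⁴.
Shear stress varies linearly with radius: τ = T·r/J = 191.8 × 0.00366 / 3.335×10^-9 = 2.105×10^8 Pa.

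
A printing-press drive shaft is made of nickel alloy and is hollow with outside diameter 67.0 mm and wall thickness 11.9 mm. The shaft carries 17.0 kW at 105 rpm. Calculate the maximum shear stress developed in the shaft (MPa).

ω = 2π·105/60 = 11.00 rad/s, so T = P/ω = 17.0×10³ / 11.00 = 1546 N·m.
J = π(d_o⁴ − d_i⁴)/32 = π(0.0670⁴ − 0.0432⁴)/32 = 1.636×10^-6 m⁴.
τ_max = T·r/J = 1546 × 0.0335 / 1.636×10^-6 = 3.165×10^7 Pa.

31.7 MPa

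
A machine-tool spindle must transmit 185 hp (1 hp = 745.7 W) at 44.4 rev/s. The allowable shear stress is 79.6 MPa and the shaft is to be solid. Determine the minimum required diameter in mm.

31.6 mm

ω = 2π·44.4 = 279.0 rad/s, so T = P/ω = 185×745.7 / 279.0 = 494.5 N·m.
For a solid shaft τ_max = 16T/(πd³), so d = (16T/(π τ_allow))^(1/3) = (16·494.5/(π·7.96×10^7))^(1/3) = 0.03163 m.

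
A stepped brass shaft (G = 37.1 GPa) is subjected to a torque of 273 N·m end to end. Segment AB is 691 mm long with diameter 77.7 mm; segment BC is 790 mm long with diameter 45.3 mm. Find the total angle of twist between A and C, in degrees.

J_AB = π(0.0777)⁴/32 = 3.58×10^-6 m⁴; J_BC = π(0.0453)⁴/32 = 4.13×10^-7 m⁴.
θ = (T/G)·Σ L_i/J_i = (273.0/37.1×10⁹)·(0.691/3.58×10^-6 + 0.790/4.13×10^-7) = 0.01548 rad.

0.887°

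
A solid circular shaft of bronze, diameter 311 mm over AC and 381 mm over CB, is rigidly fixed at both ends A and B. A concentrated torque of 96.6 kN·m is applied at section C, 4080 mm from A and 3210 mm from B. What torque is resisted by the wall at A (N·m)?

Compatibility: T_A·a/J_AC = T_B·b/J_CB with T_A + T_B = T₀.
J_AC = 9.18×10^-4 m⁴, J_CB = 2.07×10^-3 m⁴, so T_A = T₀·(J_AC/a)/((J_AC/a)+(J_CB/b)) = 25010 N·m, T_B = 71590 N·m.

25000 N·m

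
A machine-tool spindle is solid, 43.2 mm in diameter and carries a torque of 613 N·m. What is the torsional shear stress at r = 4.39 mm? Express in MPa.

7.87 MPa

J = πd⁴/32 = π(0.0432)⁴/32 = 3.419×10^-7 m⁴.
Shear stress varies linearly with radius: τ = T·r/J = 613.0 × 0.00439 / 3.419×10^-7 = 7.870×10^6 Pa.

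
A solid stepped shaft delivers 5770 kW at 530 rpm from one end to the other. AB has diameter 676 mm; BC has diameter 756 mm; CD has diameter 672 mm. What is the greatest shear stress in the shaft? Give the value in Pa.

1.74e6 Pa

ω = 2π·530/60 = 55.50 rad/s, so T = P/ω = 5770×10³ / 55.50 = 104000 N·m.
Under the same torque, τ_max = 16T/(πd³) is largest where d is smallest — segment CD (d = 672 mm).
τ_max = 16·104000/(π·(0.672)³) = 1.745×10^6 Pa.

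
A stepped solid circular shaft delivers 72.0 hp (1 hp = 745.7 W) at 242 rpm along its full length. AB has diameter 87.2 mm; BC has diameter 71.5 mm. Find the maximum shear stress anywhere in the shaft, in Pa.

ω = 2π·242/60 = 25.34 rad/s, so T = P/ω = 72.0×745.7 / 25.34 = 2119 N·m.
Under the same torque, τ_max = 16T/(πd³) is largest where d is smallest — segment BC (d = 71.5 mm).
τ_max = 16·2119/(π·(0.0715)³) = 2.952×10^7 Pa.

2.95e7 Pa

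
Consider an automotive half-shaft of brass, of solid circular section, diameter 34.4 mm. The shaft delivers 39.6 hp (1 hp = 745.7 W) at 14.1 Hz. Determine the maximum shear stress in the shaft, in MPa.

41.7 MPa

ω = 2π·14.1 = 88.59 rad/s, so T = P/ω = 39.6×745.7 / 88.59 = 333.3 N·m.
J = πd⁴/32 = π(0.0344)⁴/32 = 1.375×10^-7 m⁴.
τ_max = T·r/J = 333.3 × 0.0172 / 1.375×10^-7 = 4.170×10^7 Pa.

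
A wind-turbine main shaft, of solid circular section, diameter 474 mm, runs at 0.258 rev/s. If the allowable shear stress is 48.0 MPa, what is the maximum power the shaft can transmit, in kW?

1630 kW

J = πd⁴/32 = π(0.474)⁴/32 = 4.956×10^-3 m⁴.
T_max = τ_allow·J/r = 4.80×10^7 × 4.956×10^-3 / 0.237 = 1.004e6 N·m.
ω = 2π·0.258 = 1.621 rad/s, so P_max = T_max·ω = 1.627×10^6 W.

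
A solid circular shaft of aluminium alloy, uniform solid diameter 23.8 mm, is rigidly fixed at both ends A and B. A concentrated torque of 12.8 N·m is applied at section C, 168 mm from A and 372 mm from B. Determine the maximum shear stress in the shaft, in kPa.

3330 kPa

With uniform GJ and both ends fixed, compatibility θ_AC = θ_CB gives T_A·a = T_B·b, together with T_A + T_B = T₀.
T_A = T₀·b/(a+b) = 12.80·372/540.0 = 8.818 N·m; T_B = 3.982 N·m.
τ in each portion: τ_AC = 3.33×10^6 Pa, τ_CB = 1.50×10^6 Pa; maximum is in AC.
τ_max = T_AC·r/J = 8.818·0.0119/3.15×10^-8 = 3.331×10^6 Pa.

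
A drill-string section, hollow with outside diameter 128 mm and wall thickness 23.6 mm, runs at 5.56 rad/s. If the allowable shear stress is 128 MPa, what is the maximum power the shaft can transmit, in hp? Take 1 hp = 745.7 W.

331 hp

J = π(d_o⁴ − d_i⁴)/32 = π(0.128⁴ − 0.0808⁴)/32 = 2.217×10^-5 m⁴.
T_max = τ_allow·J/r = 1.28×10^8 × 2.217×10^-5 / 0.0640 = 44340 N·m.
ω = 5.56 rad/s, so P_max = T_max·ω = 2.465×10^5 W.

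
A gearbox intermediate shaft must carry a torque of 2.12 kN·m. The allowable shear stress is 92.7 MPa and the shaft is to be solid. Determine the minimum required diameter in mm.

48.8 mm

For a solid shaft τ_max = 16T/(πd³), so d = (16T/(π τ_allow))^(1/3) = (16·2120/(π·9.27×10^7))^(1/3) = 0.04884 m.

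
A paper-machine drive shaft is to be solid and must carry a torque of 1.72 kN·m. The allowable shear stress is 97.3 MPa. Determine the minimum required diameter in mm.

For a solid shaft τ_max = 16T/(πd³), so d = (16T/(π τ_allow))^(1/3) = (16·1720/(π·9.73×10^7))^(1/3) = 0.04482 m.

44.8 mm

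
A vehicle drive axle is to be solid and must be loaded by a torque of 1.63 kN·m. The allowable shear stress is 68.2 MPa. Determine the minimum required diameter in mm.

49.6 mm

For a solid shaft τ_max = 16T/(πd³), so d = (16T/(π τ_allow))^(1/3) = (16·1630/(π·6.82×10^7))^(1/3) = 0.04956 m.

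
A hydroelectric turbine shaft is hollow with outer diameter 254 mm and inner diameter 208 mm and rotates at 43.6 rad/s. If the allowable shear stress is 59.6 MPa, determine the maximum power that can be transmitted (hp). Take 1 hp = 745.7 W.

J = π(d_o⁴ − d_i⁴)/32 = π(0.254⁴ − 0.208⁴)/32 = 2.249×10^-4 m⁴.
T_max = τ_allow·J/r = 5.96×10^7 × 2.249×10^-4 / 0.127 = 105500 N·m.
ω = 43.6 rad/s, so P_max = T_max·ω = 4.601×10^6 W.

6170 hp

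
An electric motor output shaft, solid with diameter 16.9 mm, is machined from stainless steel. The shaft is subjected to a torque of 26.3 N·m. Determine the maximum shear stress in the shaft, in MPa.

J = πd⁴/32 = π(0.0169)⁴/32 = 8.008×10^-9 m⁴.
τ_max = T·r/J = 26.30 × 0.00845 / 8.008×10^-9 = 2.775×10^7 Pa.

27.8 MPa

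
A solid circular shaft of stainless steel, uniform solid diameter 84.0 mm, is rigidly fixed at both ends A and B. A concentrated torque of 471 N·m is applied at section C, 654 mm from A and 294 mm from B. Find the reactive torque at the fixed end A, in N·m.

With uniform GJ and both ends fixed, compatibility θ_AC = θ_CB gives T_A·a = T_B·b, together with T_A + T_B = T₀.
T_A = T₀·b/(a+b) = 471.0·294/948.0 = 146.1 N·m; T_B = 324.9 N·m.

146 N·m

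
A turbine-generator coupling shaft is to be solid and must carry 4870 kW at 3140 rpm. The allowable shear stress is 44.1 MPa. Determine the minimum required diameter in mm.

120 mm

ω = 2π·3140/60 = 328.8 rad/s, so T = P/ω = 4870×10³ / 328.8 = 14810 N·m.
For a solid shaft τ_max = 16T/(πd³), so d = (16T/(π τ_allow))^(1/3) = (16·14810/(π·4.41×10^7))^(1/3) = 0.1196 m.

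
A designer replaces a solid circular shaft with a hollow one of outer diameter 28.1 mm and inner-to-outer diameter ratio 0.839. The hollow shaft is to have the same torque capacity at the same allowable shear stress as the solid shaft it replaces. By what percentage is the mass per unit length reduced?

53.3 %

Equal τ_max and T ⇒ the solid shaft needs d_s³ = d_o³(1−k⁴), so d_s = 28.1·(1−0.839⁴)^(1/3) = 22.37 mm.
Area ratio A_h/A_s = d_o²(1−k²)/d_s² = (1−k²)/(1−k⁴)^(2/3) = 0.4672.
Mass saving = 1 − 0.4672 = 53.3 %.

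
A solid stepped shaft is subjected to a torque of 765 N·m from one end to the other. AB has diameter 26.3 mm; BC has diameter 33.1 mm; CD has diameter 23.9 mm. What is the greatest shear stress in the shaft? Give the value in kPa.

Under the same torque, τ_max = 16T/(πd³) is largest where d is smallest — segment CD (d = 23.9 mm).
τ_max = 16·765.0/(π·(0.0239)³) = 2.854×10^8 Pa.

285000 kPa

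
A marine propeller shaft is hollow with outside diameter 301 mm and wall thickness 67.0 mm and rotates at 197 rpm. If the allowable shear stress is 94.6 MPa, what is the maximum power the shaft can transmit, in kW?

J = π(d_o⁴ − d_i⁴)/32 = π(0.301⁴ − 0.167⁴)/32 = 7.295×10^-4 m⁴.
T_max = τ_allow·J/r = 9.46×10^7 × 7.295×10^-4 / 0.150 = 458600 N·m.
ω = 2π·197/60 = 20.63 rad/s, so P_max = T_max·ω = 9.460×10^6 W.

9460 kW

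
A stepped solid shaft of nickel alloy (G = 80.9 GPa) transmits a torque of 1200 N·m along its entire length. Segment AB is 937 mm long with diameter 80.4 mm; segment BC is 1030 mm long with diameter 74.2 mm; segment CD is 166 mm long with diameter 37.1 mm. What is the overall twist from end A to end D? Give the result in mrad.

J_AB = π(0.0804)⁴/32 = 4.10×10^-6 m⁴; J_BC = π(0.0742)⁴/32 = 2.98×10^-6 m⁴; J_CD = π(0.0371)⁴/32 = 1.86×10^-7 m⁴.
θ = (T/G)·Σ L_i/J_i = (1200/80.9×10⁹)·(0.937/4.10×10^-6 + 1.03/2.98×10^-6 + 0.166/1.86×10^-7) = 0.02176 rad.

21.8 mrad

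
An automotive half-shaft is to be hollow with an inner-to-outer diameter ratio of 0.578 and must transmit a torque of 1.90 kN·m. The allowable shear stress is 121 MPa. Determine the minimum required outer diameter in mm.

For a hollow shaft with d_i/d_o = 0.578: τ_max = 16T/(π d_o³ (1−k⁴)), so d_o = [16T/(π τ_allow (1−k⁴))]^(1/3) = [16·1900/(π·1.21×10^8·0.8884)]^(1/3) = 0.04482 m.

44.8 mm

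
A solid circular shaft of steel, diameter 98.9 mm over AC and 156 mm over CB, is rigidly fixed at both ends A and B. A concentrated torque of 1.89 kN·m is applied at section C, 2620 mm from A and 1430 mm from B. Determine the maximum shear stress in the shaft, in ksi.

Compatibility: T_A·a/J_AC = T_B·b/J_CB with T_A + T_B = T₀.
J_AC = 9.39×10^-6 m⁴, J_CB = 5.81×10^-5 m⁴, so T_A = T₀·(J_AC/a)/((J_AC/a)+(J_CB/b)) = 153.1 N·m, T_B = 1737 N·m.
τ in each portion: τ_AC = 8.06×10^5 Pa, τ_CB = 2.33×10^6 Pa; maximum is in CB.
τ_max = T_CB·r/J = 1737·0.0780/5.81×10^-5 = 2.330×10^6 Pa.

0.338 ksi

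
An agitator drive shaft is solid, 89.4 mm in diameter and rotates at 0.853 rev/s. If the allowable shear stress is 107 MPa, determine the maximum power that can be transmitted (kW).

J = πd⁴/32 = π(0.0894)⁴/32 = 6.271×10^-6 m⁴.
T_max = τ_allow·J/r = 1.07×10^8 × 6.271×10^-6 / 0.0447 = 15010 N·m.
ω = 2π·0.853 = 5.360 rad/s, so P_max = T_max·ω = 8.046×10^4 W.

80.5 kW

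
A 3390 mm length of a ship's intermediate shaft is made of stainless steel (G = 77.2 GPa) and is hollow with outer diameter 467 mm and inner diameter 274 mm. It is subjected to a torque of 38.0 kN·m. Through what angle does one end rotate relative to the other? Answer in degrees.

J = π(d_o⁴ − d_i⁴)/32 = π(0.467⁴ − 0.274⁴)/32 = 4.116×10^-3 m⁴.
θ = T·L/(G·J) = 38000 × 3.39 / (77.2×10⁹ × 4.116×10^-3) = 4.054×10^-4 rad.

0.0232°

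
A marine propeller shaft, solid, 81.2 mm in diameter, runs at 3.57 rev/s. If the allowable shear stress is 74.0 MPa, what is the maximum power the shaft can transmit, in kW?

174 kW

J = πd⁴/32 = π(0.0812)⁴/32 = 4.268×10^-6 m⁴.
T_max = τ_allow·J/r = 7.40×10^7 × 4.268×10^-6 / 0.0406 = 7779 N·m.
ω = 2π·3.57 = 22.43 rad/s, so P_max = T_max·ω = 1.745×10^5 W.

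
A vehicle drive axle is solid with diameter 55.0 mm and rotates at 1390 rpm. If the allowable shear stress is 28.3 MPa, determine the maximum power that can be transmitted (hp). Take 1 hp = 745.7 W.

180 hp

J = πd⁴/32 = π(0.0550)⁴/32 = 8.984×10^-7 m⁴.
T_max = τ_allow·J/r = 2.83×10^7 × 8.984×10^-7 / 0.0275 = 924.5 N·m.
ω = 2π·1390/60 = 145.6 rad/s, so P_max = T_max·ω = 1.346×10^5 W.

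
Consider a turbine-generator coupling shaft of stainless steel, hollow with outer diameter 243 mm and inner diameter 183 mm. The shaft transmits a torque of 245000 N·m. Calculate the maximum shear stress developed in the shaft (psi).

18600 psi

J = π(d_o⁴ − d_i⁴)/32 = π(0.243⁴ − 0.183⁴)/32 = 2.322×10^-4 m⁴.
τ_max = T·r/J = 245000 × 0.121 / 2.322×10^-4 = 1.282×10^8 Pa.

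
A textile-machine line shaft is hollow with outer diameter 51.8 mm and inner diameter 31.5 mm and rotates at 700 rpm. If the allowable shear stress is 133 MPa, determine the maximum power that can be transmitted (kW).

230 kW

J = π(d_o⁴ − d_i⁴)/32 = π(0.0518⁴ − 0.0315⁴)/32 = 6.102×10^-7 m⁴.
T_max = τ_allow·J/r = 1.33×10^8 × 6.102×10^-7 / 0.0259 = 3133 N·m.
ω = 2π·700/60 = 73.30 rad/s, so P_max = T_max·ω = 2.297×10^5 W.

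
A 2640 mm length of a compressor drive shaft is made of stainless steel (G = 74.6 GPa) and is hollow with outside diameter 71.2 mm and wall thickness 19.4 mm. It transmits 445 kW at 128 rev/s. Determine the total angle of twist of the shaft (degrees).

0.465°

ω = 2π·128 = 804.2 rad/s, so T = P/ω = 445×10³ / 804.2 = 553.3 N·m.
J = π(d_o⁴ − d_i⁴)/32 = π(0.0712⁴ − 0.0324⁴)/32 = 2.415×10^-6 m⁴.
θ = T·L/(G·J) = 553.3 × 2.64 / (74.6×10⁹ × 2.415×10^-6) = 8.109×10^-3 rad.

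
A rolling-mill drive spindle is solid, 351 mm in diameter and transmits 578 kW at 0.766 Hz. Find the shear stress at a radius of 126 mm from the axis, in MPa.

ω = 2π·0.766 = 4.813 rad/s, so T = P/ω = 578×10³ / 4.813 = 120100 N·m.
J = πd⁴/32 = π(0.351)⁴/32 = 1.490×10^-3 m⁴.
Shear stress varies linearly with radius: τ = T·r/J = 120100 × 0.126 / 1.490×10^-3 = 1.015×10^7 Pa.

10.2 MPa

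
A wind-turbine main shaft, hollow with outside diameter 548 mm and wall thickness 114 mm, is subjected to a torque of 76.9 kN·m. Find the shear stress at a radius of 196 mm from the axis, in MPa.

J = π(d_o⁴ − d_i⁴)/32 = π(0.548⁴ − 0.320⁴)/32 = 7.824×10^-3 m⁴.
Shear stress varies linearly with radius: τ = T·r/J = 76900 × 0.196 / 7.824×10^-3 = 1.926×10^6 Pa.

1.93 MPa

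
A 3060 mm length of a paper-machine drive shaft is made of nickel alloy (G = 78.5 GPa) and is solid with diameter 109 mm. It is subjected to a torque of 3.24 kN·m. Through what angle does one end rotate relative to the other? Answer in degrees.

0.522°

J = πd⁴/32 = π(0.109)⁴/32 = 1.386×10^-5 m⁴.
θ = T·L/(G·J) = 3240 × 3.06 / (78.5×10⁹ × 1.386×10^-5) = 9.114×10^-3 rad.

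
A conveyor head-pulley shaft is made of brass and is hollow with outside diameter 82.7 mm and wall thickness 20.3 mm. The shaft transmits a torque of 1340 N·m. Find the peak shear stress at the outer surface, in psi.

1880 psi

J = π(d_o⁴ − d_i⁴)/32 = π(0.0827⁴ − 0.0421⁴)/32 = 4.284×10^-6 m⁴.
τ_max = T·r/J = 1340 × 0.0414 / 4.284×10^-6 = 1.293×10^7 Pa.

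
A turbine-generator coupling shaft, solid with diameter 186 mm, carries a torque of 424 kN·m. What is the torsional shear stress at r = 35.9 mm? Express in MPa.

130 MPa

J = πd⁴/32 = π(0.186)⁴/32 = 1.175×10^-4 m⁴.
Shear stress varies linearly with radius: τ = T·r/J = 424000 × 0.0359 / 1.175×10^-4 = 1.295×10^8 Pa.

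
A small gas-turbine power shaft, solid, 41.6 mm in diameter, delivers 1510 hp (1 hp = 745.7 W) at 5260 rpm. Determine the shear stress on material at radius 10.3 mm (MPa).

ω = 2π·5260/60 = 550.8 rad/s, so T = P/ω = 1510×745.7 / 550.8 = 2044 N·m.
J = πd⁴/32 = π(0.0416)⁴/32 = 2.940×10^-7 m⁴.
Shear stress varies linearly with radius: τ = T·r/J = 2044 × 0.0103 / 2.940×10^-7 = 7.161×10^7 Pa.

71.6 MPa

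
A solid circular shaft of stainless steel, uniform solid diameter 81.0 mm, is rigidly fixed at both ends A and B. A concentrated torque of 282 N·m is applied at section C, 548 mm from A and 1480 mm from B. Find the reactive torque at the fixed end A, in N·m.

206 N·m

With uniform GJ and both ends fixed, compatibility θ_AC = θ_CB gives T_A·a = T_B·b, together with T_A + T_B = T₀.
T_A = T₀·b/(a+b) = 282.0·1480/2028 = 205.8 N·m; T_B = 76.20 N·m.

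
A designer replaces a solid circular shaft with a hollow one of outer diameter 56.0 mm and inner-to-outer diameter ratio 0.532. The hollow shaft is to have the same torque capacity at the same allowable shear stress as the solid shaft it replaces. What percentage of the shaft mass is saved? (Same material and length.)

Equal τ_max and T ⇒ the solid shaft needs d_s³ = d_o³(1−k⁴), so d_s = 56.0·(1−0.532⁴)^(1/3) = 54.46 mm.
Area ratio A_h/A_s = d_o²(1−k²)/d_s² = (1−k²)/(1−k⁴)^(2/3) = 0.7580.
Mass saving = 1 − 0.7580 = 24.2 %.

24.2 %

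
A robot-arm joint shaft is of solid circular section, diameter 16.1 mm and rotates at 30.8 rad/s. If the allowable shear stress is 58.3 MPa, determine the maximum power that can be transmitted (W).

J = πd⁴/32 = π(0.0161)⁴/32 = 6.596×10^-9 m⁴.
T_max = τ_allow·J/r = 5.83×10^7 × 6.596×10^-9 / 0.00805 = 47.77 N·m.
ω = 30.8 rad/s, so P_max = T_max·ω = 1471 W.

1470 W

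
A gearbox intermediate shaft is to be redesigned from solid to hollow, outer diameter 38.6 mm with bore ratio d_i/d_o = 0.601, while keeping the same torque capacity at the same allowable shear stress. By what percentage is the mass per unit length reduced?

Equal τ_max and T ⇒ the solid shaft needs d_s³ = d_o³(1−k⁴), so d_s = 38.6·(1−0.601⁴)^(1/3) = 36.84 mm.
Area ratio A_h/A_s = d_o²(1−k²)/d_s² = (1−k²)/(1−k⁴)^(2/3) = 0.7012.
Mass saving = 1 − 0.7012 = 29.9 %.

29.9 %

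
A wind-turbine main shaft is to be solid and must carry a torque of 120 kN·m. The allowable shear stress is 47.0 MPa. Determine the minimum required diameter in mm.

235 mm

For a solid shaft τ_max = 16T/(πd³), so d = (16T/(π τ_allow))^(1/3) = (16·120000/(π·4.70×10^7))^(1/3) = 0.2352 m.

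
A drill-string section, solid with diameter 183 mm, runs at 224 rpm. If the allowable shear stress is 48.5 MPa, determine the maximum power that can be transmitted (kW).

J = πd⁴/32 = π(0.183)⁴/32 = 1.101×10^-4 m⁴.
T_max = τ_allow·J/r = 4.85×10^7 × 1.101×10^-4 / 0.0915 = 58360 N·m.
ω = 2π·224/60 = 23.46 rad/s, so P_max = T_max·ω = 1.369×10^6 W.

1370 kW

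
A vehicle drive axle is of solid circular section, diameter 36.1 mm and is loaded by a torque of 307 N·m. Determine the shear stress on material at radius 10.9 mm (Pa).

J = πd⁴/32 = π(0.0361)⁴/32 = 1.667×10^-7 m⁴.
Shear stress varies linearly with radius: τ = T·r/J = 307.0 × 0.0109 / 1.667×10^-7 = 2.007×10^7 Pa.

2.01e7 Pa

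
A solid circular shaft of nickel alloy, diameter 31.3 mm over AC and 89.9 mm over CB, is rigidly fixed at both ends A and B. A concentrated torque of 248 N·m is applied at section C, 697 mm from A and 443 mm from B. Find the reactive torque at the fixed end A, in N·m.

2.29 N·m

Compatibility: T_A·a/J_AC = T_B·b/J_CB with T_A + T_B = T₀.
J_AC = 9.42×10^-8 m⁴, J_CB = 6.41×10^-6 m⁴, so T_A = T₀·(J_AC/a)/((J_AC/a)+(J_CB/b)) = 2.295 N·m, T_B = 245.7 N·m.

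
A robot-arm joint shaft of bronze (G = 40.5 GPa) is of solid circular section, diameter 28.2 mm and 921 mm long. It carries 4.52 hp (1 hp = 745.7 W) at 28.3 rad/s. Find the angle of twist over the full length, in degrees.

2.50°

ω = 28.3 rad/s, so T = P/ω = 4.52×745.7 / 28.30 = 119.1 N·m.
J = πd⁴/32 = π(0.0282)⁴/32 = 6.209×10^-8 m⁴.
θ = T·L/(G·J) = 119.1 × 0.921 / (40.5×10⁹ × 6.209×10^-8) = 0.04362 rad.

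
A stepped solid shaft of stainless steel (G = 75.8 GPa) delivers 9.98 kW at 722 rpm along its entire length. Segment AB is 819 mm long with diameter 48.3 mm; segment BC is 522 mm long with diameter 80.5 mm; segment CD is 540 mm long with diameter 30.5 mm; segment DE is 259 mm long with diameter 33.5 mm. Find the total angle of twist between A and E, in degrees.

ω = 2π·722/60 = 75.61 rad/s, so T = P/ω = 9.98×10³ / 75.61 = 132.0 N·m.
J_AB = π(0.0483)⁴/32 = 5.34×10^-7 m⁴; J_BC = π(0.0805)⁴/32 = 4.12×10^-6 m⁴; J_CD = π(0.0305)⁴/32 = 8.50×10^-8 m⁴; J_DE = π(0.0335)⁴/32 = 1.24×10^-7 m⁴.
θ = (T/G)·Σ L_i/J_i = (132.0/75.8×10⁹)·(0.819/5.34×10^-7 + 0.522/4.12×10^-6 + 0.540/8.50×10^-8 + 0.259/1.24×10^-7) = 0.01761 rad.

1.01°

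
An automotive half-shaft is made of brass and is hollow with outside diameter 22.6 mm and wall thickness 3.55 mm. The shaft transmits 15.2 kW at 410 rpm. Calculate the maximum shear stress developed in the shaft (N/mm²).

ω = 2π·410/60 = 42.94 rad/s, so T = P/ω = 15.2×10³ / 42.94 = 354.0 N·m.
J = π(d_o⁴ − d_i⁴)/32 = π(0.0226⁴ − 0.0155⁴)/32 = 1.994×10^-8 m⁴.
τ_max = T·r/J = 354.0 × 0.0113 / 1.994×10^-8 = 2.006×10^8 Pa.

201 N/mm²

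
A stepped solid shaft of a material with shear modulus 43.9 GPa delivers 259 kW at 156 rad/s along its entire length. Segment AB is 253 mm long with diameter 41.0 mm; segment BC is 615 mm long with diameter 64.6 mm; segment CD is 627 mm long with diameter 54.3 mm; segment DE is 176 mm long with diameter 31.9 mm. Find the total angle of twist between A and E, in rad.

0.141 rad

ω = 156 rad/s, so T = P/ω = 259×10³ / 156.0 = 1660 N·m.
J_AB = π(0.0410)⁴/32 = 2.77×10^-7 m⁴; J_BC = π(0.0646)⁴/32 = 1.71×10^-6 m⁴; J_CD = π(0.0543)⁴/32 = 8.53×10^-7 m⁴; J_DE = π(0.0319)⁴/32 = 1.02×10^-7 m⁴.
θ = (T/G)·Σ L_i/J_i = (1660/43.9×10⁹)·(0.253/2.77×10^-7 + 0.615/1.71×10^-6 + 0.627/8.53×10^-7 + 0.176/1.02×10^-7) = 0.1413 rad.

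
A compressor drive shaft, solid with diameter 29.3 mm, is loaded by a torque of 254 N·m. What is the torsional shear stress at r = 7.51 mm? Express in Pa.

J = πd⁴/32 = π(0.0293)⁴/32 = 7.236×10^-8 m⁴.
Shear stress varies linearly with radius: τ = T·r/J = 254.0 × 0.00751 / 7.236×10^-8 = 2.636×10^7 Pa.

2.64e7 Pa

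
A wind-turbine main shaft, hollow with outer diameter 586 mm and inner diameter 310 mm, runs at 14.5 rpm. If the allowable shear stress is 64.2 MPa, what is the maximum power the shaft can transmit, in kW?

3550 kW

J = π(d_o⁴ − d_i⁴)/32 = π(0.586⁴ − 0.310⁴)/32 = 0.01067 m⁴.
T_max = τ_allow·J/r = 6.42×10^7 × 0.01067 / 0.293 = 2.338e6 N·m.
ω = 2π·14.5/60 = 1.518 rad/s, so P_max = T_max·ω = 3.550×10^6 W.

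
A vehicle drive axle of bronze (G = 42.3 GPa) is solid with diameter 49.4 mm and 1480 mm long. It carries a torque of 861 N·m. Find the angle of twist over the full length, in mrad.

J = πd⁴/32 = π(0.0494)⁴/32 = 5.847×10^-7 m⁴.
θ = T·L/(G·J) = 861.0 × 1.48 / (42.3×10⁹ × 5.847×10^-7) = 0.05152 rad.

51.5 mrad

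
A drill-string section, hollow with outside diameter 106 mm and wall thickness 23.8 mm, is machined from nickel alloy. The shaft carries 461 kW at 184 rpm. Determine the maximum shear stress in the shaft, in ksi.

ω = 2π·184/60 = 19.27 rad/s, so T = P/ω = 461×10³ / 19.27 = 23930 N·m.
J = π(d_o⁴ − d_i⁴)/32 = π(0.106⁴ − 0.0584⁴)/32 = 1.125×10^-5 m⁴.
τ_max = T·r/J = 23930 × 0.0530 / 1.125×10^-5 = 1.127×10^8 Pa.

16.3 ksi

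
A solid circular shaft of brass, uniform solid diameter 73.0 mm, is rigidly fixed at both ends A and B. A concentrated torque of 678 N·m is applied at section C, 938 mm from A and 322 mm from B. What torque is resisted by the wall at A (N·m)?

With uniform GJ and both ends fixed, compatibility θ_AC = θ_CB gives T_A·a = T_B·b, together with T_A + T_B = T₀.
T_A = T₀·b/(a+b) = 678.0·322/1260 = 173.3 N·m; T_B = 504.7 N·m.

173 N·m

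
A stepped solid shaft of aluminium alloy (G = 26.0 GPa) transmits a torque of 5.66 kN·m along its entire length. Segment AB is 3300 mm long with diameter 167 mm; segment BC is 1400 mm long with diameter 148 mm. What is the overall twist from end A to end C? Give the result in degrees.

0.910°

J_AB = π(0.167)⁴/32 = 7.64×10^-5 m⁴; J_BC = π(0.148)⁴/32 = 4.71×10^-5 m⁴.
θ = (T/G)·Σ L_i/J_i = (5660/26.0×10⁹)·(3.30/7.64×10^-5 + 1.40/4.71×10^-5) = 0.01588 rad.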